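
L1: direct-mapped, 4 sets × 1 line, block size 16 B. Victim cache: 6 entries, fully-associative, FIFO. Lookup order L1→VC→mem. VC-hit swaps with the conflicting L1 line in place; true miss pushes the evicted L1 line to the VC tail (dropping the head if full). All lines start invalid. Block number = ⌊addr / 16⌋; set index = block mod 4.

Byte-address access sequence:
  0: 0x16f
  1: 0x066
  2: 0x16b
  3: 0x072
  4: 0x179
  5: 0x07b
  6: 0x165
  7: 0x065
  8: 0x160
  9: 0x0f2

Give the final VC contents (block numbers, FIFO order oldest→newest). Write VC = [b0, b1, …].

0: 0x16f (blk 22, set 2) → MISS  vc=[]
1: 0x66 (blk 6, set 2) → MISS  vc=[22]
2: 0x16b (blk 22, set 2) → VC-HIT  vc=[6]
3: 0x72 (blk 7, set 3) → MISS  vc=[6]
4: 0x179 (blk 23, set 3) → MISS  vc=[6, 7]
5: 0x7b (blk 7, set 3) → VC-HIT  vc=[6, 23]
6: 0x165 (blk 22, set 2) → L1-HIT  vc=[6, 23]
7: 0x65 (blk 6, set 2) → VC-HIT  vc=[22, 23]
8: 0x160 (blk 22, set 2) → VC-HIT  vc=[6, 23]
9: 0xf2 (blk 15, set 3) → MISS  vc=[6, 23, 7]

VC = [6, 23, 7]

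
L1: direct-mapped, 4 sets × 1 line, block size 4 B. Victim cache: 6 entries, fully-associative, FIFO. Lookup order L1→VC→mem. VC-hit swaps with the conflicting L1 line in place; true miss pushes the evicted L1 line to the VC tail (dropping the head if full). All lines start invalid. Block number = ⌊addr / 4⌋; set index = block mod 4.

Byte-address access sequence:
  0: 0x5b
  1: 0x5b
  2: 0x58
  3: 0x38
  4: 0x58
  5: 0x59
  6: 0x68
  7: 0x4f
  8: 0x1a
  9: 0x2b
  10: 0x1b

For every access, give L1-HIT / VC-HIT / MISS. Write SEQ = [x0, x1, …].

SEQ = [MISS, L1-HIT, L1-HIT, MISS, VC-HIT, L1-HIT, MISS, MISS, MISS, MISS, VC-HIT]

  [0] addr=0x5b blk=22 s=2: MISS | VC []
  [1] addr=0x5b blk=22 s=2: L1-HIT | VC []
  [2] addr=0x58 blk=22 s=2: L1-HIT | VC []
  [3] addr=0x38 blk=14 s=2: MISS | VC [22]
  [4] addr=0x58 blk=22 s=2: VC-HIT | VC [14]
  [5] addr=0x59 blk=22 s=2: L1-HIT | VC [14]
  [6] addr=0x68 blk=26 s=2: MISS | VC [14, 22]
  [7] addr=0x4f blk=19 s=3: MISS | VC [14, 22]
  [8] addr=0x1a blk=6 s=2: MISS | VC [14, 22, 26]
  [9] addr=0x2b blk=10 s=2: MISS | VC [14, 22, 26, 6]
  [10] addr=0x1b blk=6 s=2: VC-HIT | VC [14, 22, 26, 10]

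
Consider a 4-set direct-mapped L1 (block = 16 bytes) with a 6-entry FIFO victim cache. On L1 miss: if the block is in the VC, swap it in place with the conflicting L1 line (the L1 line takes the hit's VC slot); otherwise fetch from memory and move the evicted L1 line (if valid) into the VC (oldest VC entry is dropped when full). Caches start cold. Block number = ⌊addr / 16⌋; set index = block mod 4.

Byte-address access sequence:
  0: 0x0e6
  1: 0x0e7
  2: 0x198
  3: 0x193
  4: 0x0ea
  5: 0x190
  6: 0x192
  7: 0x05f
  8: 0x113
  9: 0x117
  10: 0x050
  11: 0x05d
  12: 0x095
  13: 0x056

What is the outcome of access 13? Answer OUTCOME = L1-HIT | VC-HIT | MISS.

OUTCOME = VC-HIT

0: 0xe6 (blk 14, set 2) → MISS  vc=[]
1: 0xe7 (blk 14, set 2) → L1-HIT  vc=[]
2: 0x198 (blk 25, set 1) → MISS  vc=[]
3: 0x193 (blk 25, set 1) → L1-HIT  vc=[]
4: 0xea (blk 14, set 2) → L1-HIT  vc=[]
5: 0x190 (blk 25, set 1) → L1-HIT  vc=[]
6: 0x192 (blk 25, set 1) → L1-HIT  vc=[]
7: 0x5f (blk 5, set 1) → MISS  vc=[25]
8: 0x113 (blk 17, set 1) → MISS  vc=[25, 5]
9: 0x117 (blk 17, set 1) → L1-HIT  vc=[25, 5]
10: 0x50 (blk 5, set 1) → VC-HIT  vc=[25, 17]
11: 0x5d (blk 5, set 1) → L1-HIT  vc=[25, 17]
12: 0x95 (blk 9, set 1) → MISS  vc=[25, 17, 5]
13: 0x56 (blk 5, set 1) → VC-HIT  vc=[25, 17, 9]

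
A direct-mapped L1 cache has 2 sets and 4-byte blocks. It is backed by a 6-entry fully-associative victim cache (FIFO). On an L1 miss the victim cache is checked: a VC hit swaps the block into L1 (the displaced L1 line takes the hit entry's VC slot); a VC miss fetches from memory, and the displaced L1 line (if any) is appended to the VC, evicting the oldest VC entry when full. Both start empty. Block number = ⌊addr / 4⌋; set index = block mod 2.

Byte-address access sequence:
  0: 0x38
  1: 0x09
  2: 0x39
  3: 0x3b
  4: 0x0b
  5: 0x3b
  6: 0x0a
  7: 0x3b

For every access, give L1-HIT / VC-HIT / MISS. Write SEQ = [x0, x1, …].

SEQ = [MISS, MISS, VC-HIT, L1-HIT, VC-HIT, VC-HIT, VC-HIT, VC-HIT]

#0 0x38→b14/s0 MISS; vc=[]
#1 0x9→b2/s0 MISS; vc=[14]
#2 0x39→b14/s0 VC-HIT; vc=[2]
#3 0x3b→b14/s0 L1-HIT; vc=[2]
#4 0xb→b2/s0 VC-HIT; vc=[14]
#5 0x3b→b14/s0 VC-HIT; vc=[2]
#6 0xa→b2/s0 VC-HIT; vc=[14]
#7 0x3b→b14/s0 VC-HIT; vc=[2]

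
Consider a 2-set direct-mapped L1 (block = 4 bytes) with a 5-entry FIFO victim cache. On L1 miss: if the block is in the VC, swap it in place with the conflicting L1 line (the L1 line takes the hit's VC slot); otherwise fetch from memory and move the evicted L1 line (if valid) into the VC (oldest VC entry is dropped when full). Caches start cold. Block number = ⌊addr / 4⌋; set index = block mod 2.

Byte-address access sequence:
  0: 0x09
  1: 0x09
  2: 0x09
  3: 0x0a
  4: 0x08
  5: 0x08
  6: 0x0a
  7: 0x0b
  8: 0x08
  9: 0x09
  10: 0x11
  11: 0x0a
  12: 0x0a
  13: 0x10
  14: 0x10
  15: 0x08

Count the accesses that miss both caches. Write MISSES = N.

  [0] addr=0x9 blk=2 s=0: MISS | VC []
  [1] addr=0x9 blk=2 s=0: L1-HIT | VC []
  [2] addr=0x9 blk=2 s=0: L1-HIT | VC []
  [3] addr=0xa blk=2 s=0: L1-HIT | VC []
  [4] addr=0x8 blk=2 s=0: L1-HIT | VC []
  [5] addr=0x8 blk=2 s=0: L1-HIT | VC []
  [6] addr=0xa blk=2 s=0: L1-HIT | VC []
  [7] addr=0xb blk=2 s=0: L1-HIT | VC []
  [8] addr=0x8 blk=2 s=0: L1-HIT | VC []
  [9] addr=0x9 blk=2 s=0: L1-HIT | VC []
  [10] addr=0x11 blk=4 s=0: MISS | VC [2]
  [11] addr=0xa blk=2 s=0: VC-HIT | VC [4]
  [12] addr=0xa blk=2 s=0: L1-HIT | VC [4]
  [13] addr=0x10 blk=4 s=0: VC-HIT | VC [2]
  [14] addr=0x10 blk=4 s=0: L1-HIT | VC [2]
  [15] addr=0x8 blk=2 s=0: VC-HIT | VC [4]

MISSES = 2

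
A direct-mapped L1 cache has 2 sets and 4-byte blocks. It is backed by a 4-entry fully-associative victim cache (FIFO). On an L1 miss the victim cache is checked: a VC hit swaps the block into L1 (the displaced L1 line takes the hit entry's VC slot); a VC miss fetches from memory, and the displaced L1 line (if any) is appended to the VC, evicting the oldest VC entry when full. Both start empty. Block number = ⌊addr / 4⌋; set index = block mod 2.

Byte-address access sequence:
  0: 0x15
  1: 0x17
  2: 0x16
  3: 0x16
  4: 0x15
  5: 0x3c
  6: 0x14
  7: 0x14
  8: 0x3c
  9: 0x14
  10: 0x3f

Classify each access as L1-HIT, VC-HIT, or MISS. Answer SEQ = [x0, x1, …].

0: 0x15 (blk 5, set 1) → MISS  vc=[]
1: 0x17 (blk 5, set 1) → L1-HIT  vc=[]
2: 0x16 (blk 5, set 1) → L1-HIT  vc=[]
3: 0x16 (blk 5, set 1) → L1-HIT  vc=[]
4: 0x15 (blk 5, set 1) → L1-HIT  vc=[]
5: 0x3c (blk 15, set 1) → MISS  vc=[5]
6: 0x14 (blk 5, set 1) → VC-HIT  vc=[15]
7: 0x14 (blk 5, set 1) → L1-HIT  vc=[15]
8: 0x3c (blk 15, set 1) → VC-HIT  vc=[5]
9: 0x14 (blk 5, set 1) → VC-HIT  vc=[15]
10: 0x3f (blk 15, set 1) → VC-HIT  vc=[5]

SEQ = [MISS, L1-HIT, L1-HIT, L1-HIT, L1-HIT, MISS, VC-HIT, L1-HIT, VC-HIT, VC-HIT, VC-HIT]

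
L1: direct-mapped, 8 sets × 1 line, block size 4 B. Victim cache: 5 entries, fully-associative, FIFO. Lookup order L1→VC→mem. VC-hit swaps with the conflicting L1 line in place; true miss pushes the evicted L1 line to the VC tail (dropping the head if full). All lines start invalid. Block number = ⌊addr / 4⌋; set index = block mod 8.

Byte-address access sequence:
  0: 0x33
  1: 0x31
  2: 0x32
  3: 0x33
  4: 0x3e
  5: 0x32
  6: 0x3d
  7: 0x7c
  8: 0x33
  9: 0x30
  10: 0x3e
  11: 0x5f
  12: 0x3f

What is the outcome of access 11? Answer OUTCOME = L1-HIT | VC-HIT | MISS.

OUTCOME = MISS

0: 0x33 (blk 12, set 4) → MISS  vc=[]
1: 0x31 (blk 12, set 4) → L1-HIT  vc=[]
2: 0x32 (blk 12, set 4) → L1-HIT  vc=[]
3: 0x33 (blk 12, set 4) → L1-HIT  vc=[]
4: 0x3e (blk 15, set 7) → MISS  vc=[]
5: 0x32 (blk 12, set 4) → L1-HIT  vc=[]
6: 0x3d (blk 15, set 7) → L1-HIT  vc=[]
7: 0x7c (blk 31, set 7) → MISS  vc=[15]
8: 0x33 (blk 12, set 4) → L1-HIT  vc=[15]
9: 0x30 (blk 12, set 4) → L1-HIT  vc=[15]
10: 0x3e (blk 15, set 7) → VC-HIT  vc=[31]
11: 0x5f (blk 23, set 7) → MISS  vc=[31, 15]
12: 0x3f (blk 15, set 7) → VC-HIT  vc=[31, 23]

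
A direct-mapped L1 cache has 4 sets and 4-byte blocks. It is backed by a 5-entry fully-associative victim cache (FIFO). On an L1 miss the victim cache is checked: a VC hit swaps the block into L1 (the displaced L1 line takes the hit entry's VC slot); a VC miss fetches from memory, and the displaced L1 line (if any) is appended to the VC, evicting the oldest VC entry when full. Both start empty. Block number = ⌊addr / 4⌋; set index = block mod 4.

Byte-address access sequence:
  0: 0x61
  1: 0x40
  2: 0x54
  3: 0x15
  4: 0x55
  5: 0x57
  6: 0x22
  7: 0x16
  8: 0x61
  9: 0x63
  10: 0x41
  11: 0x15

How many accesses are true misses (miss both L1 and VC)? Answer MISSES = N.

0: 0x61 (blk 24, set 0) → MISS  vc=[]
1: 0x40 (blk 16, set 0) → MISS  vc=[24]
2: 0x54 (blk 21, set 1) → MISS  vc=[24]
3: 0x15 (blk 5, set 1) → MISS  vc=[24, 21]
4: 0x55 (blk 21, set 1) → VC-HIT  vc=[24, 5]
5: 0x57 (blk 21, set 1) → L1-HIT  vc=[24, 5]
6: 0x22 (blk 8, set 0) → MISS  vc=[24, 5, 16]
7: 0x16 (blk 5, set 1) → VC-HIT  vc=[24, 21, 16]
8: 0x61 (blk 24, set 0) → VC-HIT  vc=[8, 21, 16]
9: 0x63 (blk 24, set 0) → L1-HIT  vc=[8, 21, 16]
10: 0x41 (blk 16, set 0) → VC-HIT  vc=[8, 21, 24]
11: 0x15 (blk 5, set 1) → L1-HIT  vc=[8, 21, 24]

MISSES = 5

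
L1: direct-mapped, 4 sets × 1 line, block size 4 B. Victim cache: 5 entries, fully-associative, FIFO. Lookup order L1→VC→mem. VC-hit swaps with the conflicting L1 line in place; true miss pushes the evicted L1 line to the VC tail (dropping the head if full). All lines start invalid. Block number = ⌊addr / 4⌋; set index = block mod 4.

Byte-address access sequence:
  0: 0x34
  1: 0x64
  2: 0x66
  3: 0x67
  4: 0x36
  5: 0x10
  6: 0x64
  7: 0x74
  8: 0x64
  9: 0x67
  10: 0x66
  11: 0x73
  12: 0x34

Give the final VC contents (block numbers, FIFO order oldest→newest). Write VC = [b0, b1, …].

  [0] addr=0x34 blk=13 s=1: MISS | VC []
  [1] addr=0x64 blk=25 s=1: MISS | VC [13]
  [2] addr=0x66 blk=25 s=1: L1-HIT | VC [13]
  [3] addr=0x67 blk=25 s=1: L1-HIT | VC [13]
  [4] addr=0x36 blk=13 s=1: VC-HIT | VC [25]
  [5] addr=0x10 blk=4 s=0: MISS | VC [25]
  [6] addr=0x64 blk=25 s=1: VC-HIT | VC [13]
  [7] addr=0x74 blk=29 s=1: MISS | VC [13, 25]
  [8] addr=0x64 blk=25 s=1: VC-HIT | VC [13, 29]
  [9] addr=0x67 blk=25 s=1: L1-HIT | VC [13, 29]
  [10] addr=0x66 blk=25 s=1: L1-HIT | VC [13, 29]
  [11] addr=0x73 blk=28 s=0: MISS | VC [13, 29, 4]
  [12] addr=0x34 blk=13 s=1: VC-HIT | VC [25, 29, 4]

VC = [25, 29, 4]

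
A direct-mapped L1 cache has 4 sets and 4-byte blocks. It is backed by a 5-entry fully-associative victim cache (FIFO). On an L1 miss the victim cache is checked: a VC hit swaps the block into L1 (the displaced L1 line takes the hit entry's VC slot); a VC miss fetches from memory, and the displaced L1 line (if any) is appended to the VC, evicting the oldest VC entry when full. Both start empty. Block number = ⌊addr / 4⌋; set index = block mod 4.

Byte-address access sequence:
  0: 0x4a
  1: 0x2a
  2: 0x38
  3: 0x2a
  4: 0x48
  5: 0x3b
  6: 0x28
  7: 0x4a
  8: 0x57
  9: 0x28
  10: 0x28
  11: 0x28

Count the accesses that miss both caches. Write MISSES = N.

MISSES = 4

#0 0x4a→b18/s2 MISS; vc=[]
#1 0x2a→b10/s2 MISS; vc=[18]
#2 0x38→b14/s2 MISS; vc=[18,10]
#3 0x2a→b10/s2 VC-HIT; vc=[18,14]
#4 0x48→b18/s2 VC-HIT; vc=[10,14]
#5 0x3b→b14/s2 VC-HIT; vc=[10,18]
#6 0x28→b10/s2 VC-HIT; vc=[14,18]
#7 0x4a→b18/s2 VC-HIT; vc=[14,10]
#8 0x57→b21/s1 MISS; vc=[14,10]
#9 0x28→b10/s2 VC-HIT; vc=[14,18]
#10 0x28→b10/s2 L1-HIT; vc=[14,18]
#11 0x28→b10/s2 L1-HIT; vc=[14,18]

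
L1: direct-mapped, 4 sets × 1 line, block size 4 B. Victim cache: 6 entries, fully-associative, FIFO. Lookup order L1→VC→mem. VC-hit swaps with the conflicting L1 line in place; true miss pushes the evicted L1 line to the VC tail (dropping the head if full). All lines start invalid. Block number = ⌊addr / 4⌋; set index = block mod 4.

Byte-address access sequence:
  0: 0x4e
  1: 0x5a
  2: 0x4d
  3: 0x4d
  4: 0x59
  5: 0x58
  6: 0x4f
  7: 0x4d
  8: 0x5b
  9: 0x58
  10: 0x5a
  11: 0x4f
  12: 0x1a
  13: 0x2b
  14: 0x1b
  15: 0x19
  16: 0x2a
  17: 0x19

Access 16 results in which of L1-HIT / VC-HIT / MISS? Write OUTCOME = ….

OUTCOME = VC-HIT

0: 0x4e (blk 19, set 3) → MISS  vc=[]
1: 0x5a (blk 22, set 2) → MISS  vc=[]
2: 0x4d (blk 19, set 3) → L1-HIT  vc=[]
3: 0x4d (blk 19, set 3) → L1-HIT  vc=[]
4: 0x59 (blk 22, set 2) → L1-HIT  vc=[]
5: 0x58 (blk 22, set 2) → L1-HIT  vc=[]
6: 0x4f (blk 19, set 3) → L1-HIT  vc=[]
7: 0x4d (blk 19, set 3) → L1-HIT  vc=[]
8: 0x5b (blk 22, set 2) → L1-HIT  vc=[]
9: 0x58 (blk 22, set 2) → L1-HIT  vc=[]
10: 0x5a (blk 22, set 2) → L1-HIT  vc=[]
11: 0x4f (blk 19, set 3) → L1-HIT  vc=[]
12: 0x1a (blk 6, set 2) → MISS  vc=[22]
13: 0x2b (blk 10, set 2) → MISS  vc=[22, 6]
14: 0x1b (blk 6, set 2) → VC-HIT  vc=[22, 10]
15: 0x19 (blk 6, set 2) → L1-HIT  vc=[22, 10]
16: 0x2a (blk 10, set 2) → VC-HIT  vc=[22, 6]
17: 0x19 (blk 6, set 2) → VC-HIT  vc=[22, 10]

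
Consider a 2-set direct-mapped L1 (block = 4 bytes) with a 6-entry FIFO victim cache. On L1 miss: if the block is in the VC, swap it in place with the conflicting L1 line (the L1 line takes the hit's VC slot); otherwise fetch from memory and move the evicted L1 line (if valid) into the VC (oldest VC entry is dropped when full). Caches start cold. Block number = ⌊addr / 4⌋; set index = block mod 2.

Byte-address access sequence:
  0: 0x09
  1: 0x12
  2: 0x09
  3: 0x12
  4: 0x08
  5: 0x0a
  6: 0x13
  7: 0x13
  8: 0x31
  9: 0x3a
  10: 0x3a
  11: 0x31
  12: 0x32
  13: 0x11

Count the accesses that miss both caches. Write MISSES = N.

#0 0x9→b2/s0 MISS; vc=[]
#1 0x12→b4/s0 MISS; vc=[2]
#2 0x9→b2/s0 VC-HIT; vc=[4]
#3 0x12→b4/s0 VC-HIT; vc=[2]
#4 0x8→b2/s0 VC-HIT; vc=[4]
#5 0xa→b2/s0 L1-HIT; vc=[4]
#6 0x13→b4/s0 VC-HIT; vc=[2]
#7 0x13→b4/s0 L1-HIT; vc=[2]
#8 0x31→b12/s0 MISS; vc=[2,4]
#9 0x3a→b14/s0 MISS; vc=[2,4,12]
#10 0x3a→b14/s0 L1-HIT; vc=[2,4,12]
#11 0x31→b12/s0 VC-HIT; vc=[2,4,14]
#12 0x32→b12/s0 L1-HIT; vc=[2,4,14]
#13 0x11→b4/s0 VC-HIT; vc=[2,12,14]

MISSES = 4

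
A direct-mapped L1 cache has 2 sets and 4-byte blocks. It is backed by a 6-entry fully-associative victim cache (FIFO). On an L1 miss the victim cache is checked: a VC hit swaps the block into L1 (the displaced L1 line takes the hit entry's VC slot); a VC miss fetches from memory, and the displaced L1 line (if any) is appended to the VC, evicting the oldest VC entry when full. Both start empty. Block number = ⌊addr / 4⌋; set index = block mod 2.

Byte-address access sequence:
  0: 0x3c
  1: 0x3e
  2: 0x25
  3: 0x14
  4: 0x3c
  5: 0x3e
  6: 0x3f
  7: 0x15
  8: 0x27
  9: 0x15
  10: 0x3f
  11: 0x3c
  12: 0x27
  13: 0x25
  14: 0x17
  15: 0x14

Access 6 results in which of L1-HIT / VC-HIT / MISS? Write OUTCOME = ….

OUTCOME = L1-HIT

0: 0x3c (blk 15, set 1) → MISS  vc=[]
1: 0x3e (blk 15, set 1) → L1-HIT  vc=[]
2: 0x25 (blk 9, set 1) → MISS  vc=[15]
3: 0x14 (blk 5, set 1) → MISS  vc=[15, 9]
4: 0x3c (blk 15, set 1) → VC-HIT  vc=[5, 9]
5: 0x3e (blk 15, set 1) → L1-HIT  vc=[5, 9]
6: 0x3f (blk 15, set 1) → L1-HIT  vc=[5, 9]
7: 0x15 (blk 5, set 1) → VC-HIT  vc=[15, 9]
8: 0x27 (blk 9, set 1) → VC-HIT  vc=[15, 5]
9: 0x15 (blk 5, set 1) → VC-HIT  vc=[15, 9]
10: 0x3f (blk 15, set 1) → VC-HIT  vc=[5, 9]
11: 0x3c (blk 15, set 1) → L1-HIT  vc=[5, 9]
12: 0x27 (blk 9, set 1) → VC-HIT  vc=[5, 15]
13: 0x25 (blk 9, set 1) → L1-HIT  vc=[5, 15]
14: 0x17 (blk 5, set 1) → VC-HIT  vc=[9, 15]
15: 0x14 (blk 5, set 1) → L1-HIT  vc=[9, 15]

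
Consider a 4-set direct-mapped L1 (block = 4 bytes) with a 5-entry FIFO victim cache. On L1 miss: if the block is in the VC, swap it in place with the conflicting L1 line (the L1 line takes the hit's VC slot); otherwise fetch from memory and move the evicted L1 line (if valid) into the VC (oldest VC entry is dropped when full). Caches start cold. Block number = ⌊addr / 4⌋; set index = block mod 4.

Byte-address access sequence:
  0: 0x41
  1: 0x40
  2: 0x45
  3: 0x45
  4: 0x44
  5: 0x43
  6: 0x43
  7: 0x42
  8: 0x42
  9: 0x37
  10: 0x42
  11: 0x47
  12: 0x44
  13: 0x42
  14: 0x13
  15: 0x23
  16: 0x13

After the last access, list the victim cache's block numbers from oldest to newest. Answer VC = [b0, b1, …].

VC = [13, 16, 8]

  [0] addr=0x41 blk=16 s=0: MISS | VC []
  [1] addr=0x40 blk=16 s=0: L1-HIT | VC []
  [2] addr=0x45 blk=17 s=1: MISS | VC []
  [3] addr=0x45 blk=17 s=1: L1-HIT | VC []
  [4] addr=0x44 blk=17 s=1: L1-HIT | VC []
  [5] addr=0x43 blk=16 s=0: L1-HIT | VC []
  [6] addr=0x43 blk=16 s=0: L1-HIT | VC []
  [7] addr=0x42 blk=16 s=0: L1-HIT | VC []
  [8] addr=0x42 blk=16 s=0: L1-HIT | VC []
  [9] addr=0x37 blk=13 s=1: MISS | VC [17]
  [10] addr=0x42 blk=16 s=0: L1-HIT | VC [17]
  [11] addr=0x47 blk=17 s=1: VC-HIT | VC [13]
  [12] addr=0x44 blk=17 s=1: L1-HIT | VC [13]
  [13] addr=0x42 blk=16 s=0: L1-HIT | VC [13]
  [14] addr=0x13 blk=4 s=0: MISS | VC [13, 16]
  [15] addr=0x23 blk=8 s=0: MISS | VC [13, 16, 4]
  [16] addr=0x13 blk=4 s=0: VC-HIT | VC [13, 16, 8]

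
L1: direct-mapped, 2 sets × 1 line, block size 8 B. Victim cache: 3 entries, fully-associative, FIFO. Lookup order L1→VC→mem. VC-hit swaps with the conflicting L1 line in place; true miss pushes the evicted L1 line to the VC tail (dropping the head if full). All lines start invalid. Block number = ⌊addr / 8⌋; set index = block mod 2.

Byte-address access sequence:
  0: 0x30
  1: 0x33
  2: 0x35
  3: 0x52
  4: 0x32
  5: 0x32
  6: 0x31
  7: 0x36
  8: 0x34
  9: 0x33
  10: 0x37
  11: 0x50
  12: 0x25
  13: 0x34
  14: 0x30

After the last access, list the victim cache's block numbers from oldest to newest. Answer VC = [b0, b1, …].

VC = [4, 10]

  [0] addr=0x30 blk=6 s=0: MISS | VC []
  [1] addr=0x33 blk=6 s=0: L1-HIT | VC []
  [2] addr=0x35 blk=6 s=0: L1-HIT | VC []
  [3] addr=0x52 blk=10 s=0: MISS | VC [6]
  [4] addr=0x32 blk=6 s=0: VC-HIT | VC [10]
  [5] addr=0x32 blk=6 s=0: L1-HIT | VC [10]
  [6] addr=0x31 blk=6 s=0: L1-HIT | VC [10]
  [7] addr=0x36 blk=6 s=0: L1-HIT | VC [10]
  [8] addr=0x34 blk=6 s=0: L1-HIT | VC [10]
  [9] addr=0x33 blk=6 s=0: L1-HIT | VC [10]
  [10] addr=0x37 blk=6 s=0: L1-HIT | VC [10]
  [11] addr=0x50 blk=10 s=0: VC-HIT | VC [6]
  [12] addr=0x25 blk=4 s=0: MISS | VC [6, 10]
  [13] addr=0x34 blk=6 s=0: VC-HIT | VC [4, 10]
  [14] addr=0x30 blk=6 s=0: L1-HIT | VC [4, 10]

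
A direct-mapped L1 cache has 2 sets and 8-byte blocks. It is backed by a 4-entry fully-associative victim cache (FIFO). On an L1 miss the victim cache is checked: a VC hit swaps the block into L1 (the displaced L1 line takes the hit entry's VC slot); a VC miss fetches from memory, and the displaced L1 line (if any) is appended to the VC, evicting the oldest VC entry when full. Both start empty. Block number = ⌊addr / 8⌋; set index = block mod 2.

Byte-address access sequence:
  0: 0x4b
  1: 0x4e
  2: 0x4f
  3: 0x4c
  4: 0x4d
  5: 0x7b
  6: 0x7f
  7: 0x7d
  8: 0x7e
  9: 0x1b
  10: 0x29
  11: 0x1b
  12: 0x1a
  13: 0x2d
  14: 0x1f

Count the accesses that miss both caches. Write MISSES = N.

#0 0x4b→b9/s1 MISS; vc=[]
#1 0x4e→b9/s1 L1-HIT; vc=[]
#2 0x4f→b9/s1 L1-HIT; vc=[]
#3 0x4c→b9/s1 L1-HIT; vc=[]
#4 0x4d→b9/s1 L1-HIT; vc=[]
#5 0x7b→b15/s1 MISS; vc=[9]
#6 0x7f→b15/s1 L1-HIT; vc=[9]
#7 0x7d→b15/s1 L1-HIT; vc=[9]
#8 0x7e→b15/s1 L1-HIT; vc=[9]
#9 0x1b→b3/s1 MISS; vc=[9,15]
#10 0x29→b5/s1 MISS; vc=[9,15,3]
#11 0x1b→b3/s1 VC-HIT; vc=[9,15,5]
#12 0x1a→b3/s1 L1-HIT; vc=[9,15,5]
#13 0x2d→b5/s1 VC-HIT; vc=[9,15,3]
#14 0x1f→b3/s1 VC-HIT; vc=[9,15,5]

MISSES = 4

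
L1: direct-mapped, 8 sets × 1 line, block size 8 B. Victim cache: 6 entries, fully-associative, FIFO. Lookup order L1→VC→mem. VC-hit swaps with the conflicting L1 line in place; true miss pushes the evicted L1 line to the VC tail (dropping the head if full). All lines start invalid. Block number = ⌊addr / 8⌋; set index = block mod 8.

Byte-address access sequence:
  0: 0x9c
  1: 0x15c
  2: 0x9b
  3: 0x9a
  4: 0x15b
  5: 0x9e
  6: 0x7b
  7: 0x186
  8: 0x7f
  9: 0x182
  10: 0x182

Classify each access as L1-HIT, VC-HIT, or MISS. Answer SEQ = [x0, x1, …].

#0 0x9c→b19/s3 MISS; vc=[]
#1 0x15c→b43/s3 MISS; vc=[19]
#2 0x9b→b19/s3 VC-HIT; vc=[43]
#3 0x9a→b19/s3 L1-HIT; vc=[43]
#4 0x15b→b43/s3 VC-HIT; vc=[19]
#5 0x9e→b19/s3 VC-HIT; vc=[43]
#6 0x7b→b15/s7 MISS; vc=[43]
#7 0x186→b48/s0 MISS; vc=[43]
#8 0x7f→b15/s7 L1-HIT; vc=[43]
#9 0x182→b48/s0 L1-HIT; vc=[43]
#10 0x182→b48/s0 L1-HIT; vc=[43]

SEQ = [MISS, MISS, VC-HIT, L1-HIT, VC-HIT, VC-HIT, MISS, MISS, L1-HIT, L1-HIT, L1-HIT]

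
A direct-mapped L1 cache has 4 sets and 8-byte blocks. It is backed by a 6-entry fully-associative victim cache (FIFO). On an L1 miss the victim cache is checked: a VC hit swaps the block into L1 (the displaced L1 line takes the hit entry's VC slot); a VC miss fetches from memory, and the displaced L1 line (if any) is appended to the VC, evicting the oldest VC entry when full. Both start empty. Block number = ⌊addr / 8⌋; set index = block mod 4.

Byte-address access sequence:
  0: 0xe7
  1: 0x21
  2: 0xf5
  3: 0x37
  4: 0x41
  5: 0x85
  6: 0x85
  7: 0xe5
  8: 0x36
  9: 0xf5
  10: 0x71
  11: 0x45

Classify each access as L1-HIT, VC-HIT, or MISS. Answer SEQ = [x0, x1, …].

  [0] addr=0xe7 blk=28 s=0: MISS | VC []
  [1] addr=0x21 blk=4 s=0: MISS | VC [28]
  [2] addr=0xf5 blk=30 s=2: MISS | VC [28]
  [3] addr=0x37 blk=6 s=2: MISS | VC [28, 30]
  [4] addr=0x41 blk=8 s=0: MISS | VC [28, 30, 4]
  [5] addr=0x85 blk=16 s=0: MISS | VC [28, 30, 4, 8]
  [6] addr=0x85 blk=16 s=0: L1-HIT | VC [28, 30, 4, 8]
  [7] addr=0xe5 blk=28 s=0: VC-HIT | VC [16, 30, 4, 8]
  [8] addr=0x36 blk=6 s=2: L1-HIT | VC [16, 30, 4, 8]
  [9] addr=0xf5 blk=30 s=2: VC-HIT | VC [16, 6, 4, 8]
  [10] addr=0x71 blk=14 s=2: MISS | VC [16, 6, 4, 8, 30]
  [11] addr=0x45 blk=8 s=0: VC-HIT | VC [16, 6, 4, 28, 30]

SEQ = [MISS, MISS, MISS, MISS, MISS, MISS, L1-HIT, VC-HIT, L1-HIT, VC-HIT, MISS, VC-HIT]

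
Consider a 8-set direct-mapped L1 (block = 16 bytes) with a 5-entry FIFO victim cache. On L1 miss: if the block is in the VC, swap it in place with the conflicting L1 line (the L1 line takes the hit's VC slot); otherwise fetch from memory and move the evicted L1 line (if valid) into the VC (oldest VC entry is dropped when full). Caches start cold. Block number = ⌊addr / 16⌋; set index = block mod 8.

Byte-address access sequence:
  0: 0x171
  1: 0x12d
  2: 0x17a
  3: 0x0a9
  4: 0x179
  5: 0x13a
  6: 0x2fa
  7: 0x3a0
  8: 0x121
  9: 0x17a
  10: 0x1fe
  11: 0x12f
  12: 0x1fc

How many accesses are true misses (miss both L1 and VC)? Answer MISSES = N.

0: 0x171 (blk 23, set 7) → MISS  vc=[]
1: 0x12d (blk 18, set 2) → MISS  vc=[]
2: 0x17a (blk 23, set 7) → L1-HIT  vc=[]
3: 0xa9 (blk 10, set 2) → MISS  vc=[18]
4: 0x179 (blk 23, set 7) → L1-HIT  vc=[18]
5: 0x13a (blk 19, set 3) → MISS  vc=[18]
6: 0x2fa (blk 47, set 7) → MISS  vc=[18, 23]
7: 0x3a0 (blk 58, set 2) → MISS  vc=[18, 23, 10]
8: 0x121 (blk 18, set 2) → VC-HIT  vc=[58, 23, 10]
9: 0x17a (blk 23, set 7) → VC-HIT  vc=[58, 47, 10]
10: 0x1fe (blk 31, set 7) → MISS  vc=[58, 47, 10, 23]
11: 0x12f (blk 18, set 2) → L1-HIT  vc=[58, 47, 10, 23]
12: 0x1fc (blk 31, set 7) → L1-HIT  vc=[58, 47, 10, 23]

MISSES = 7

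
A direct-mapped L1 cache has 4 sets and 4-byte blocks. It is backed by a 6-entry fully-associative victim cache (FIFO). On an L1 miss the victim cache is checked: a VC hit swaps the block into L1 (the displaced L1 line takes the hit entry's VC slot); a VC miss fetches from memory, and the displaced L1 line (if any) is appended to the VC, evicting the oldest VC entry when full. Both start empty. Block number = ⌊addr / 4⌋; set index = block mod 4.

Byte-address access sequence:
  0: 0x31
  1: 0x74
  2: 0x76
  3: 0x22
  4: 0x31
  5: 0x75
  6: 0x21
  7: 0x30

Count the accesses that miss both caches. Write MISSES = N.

MISSES = 3

  [0] addr=0x31 blk=12 s=0: MISS | VC []
  [1] addr=0x74 blk=29 s=1: MISS | VC []
  [2] addr=0x76 blk=29 s=1: L1-HIT | VC []
  [3] addr=0x22 blk=8 s=0: MISS | VC [12]
  [4] addr=0x31 blk=12 s=0: VC-HIT | VC [8]
  [5] addr=0x75 blk=29 s=1: L1-HIT | VC [8]
  [6] addr=0x21 blk=8 s=0: VC-HIT | VC [12]
  [7] addr=0x30 blk=12 s=0: VC-HIT | VC [8]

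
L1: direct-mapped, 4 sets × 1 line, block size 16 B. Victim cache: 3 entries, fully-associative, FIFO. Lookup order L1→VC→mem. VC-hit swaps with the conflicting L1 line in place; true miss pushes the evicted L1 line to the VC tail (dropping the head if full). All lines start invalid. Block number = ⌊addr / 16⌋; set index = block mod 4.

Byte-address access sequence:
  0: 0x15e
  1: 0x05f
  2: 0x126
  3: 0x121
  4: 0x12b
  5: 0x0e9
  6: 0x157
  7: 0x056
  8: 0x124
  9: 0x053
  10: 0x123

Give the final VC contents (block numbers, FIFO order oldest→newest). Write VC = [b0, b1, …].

VC = [21, 14]

0: 0x15e (blk 21, set 1) → MISS  vc=[]
1: 0x5f (blk 5, set 1) → MISS  vc=[21]
2: 0x126 (blk 18, set 2) → MISS  vc=[21]
3: 0x121 (blk 18, set 2) → L1-HIT  vc=[21]
4: 0x12b (blk 18, set 2) → L1-HIT  vc=[21]
5: 0xe9 (blk 14, set 2) → MISS  vc=[21, 18]
6: 0x157 (blk 21, set 1) → VC-HIT  vc=[5, 18]
7: 0x56 (blk 5, set 1) → VC-HIT  vc=[21, 18]
8: 0x124 (blk 18, set 2) → VC-HIT  vc=[21, 14]
9: 0x53 (blk 5, set 1) → L1-HIT  vc=[21, 14]
10: 0x123 (blk 18, set 2) → L1-HIT  vc=[21, 14]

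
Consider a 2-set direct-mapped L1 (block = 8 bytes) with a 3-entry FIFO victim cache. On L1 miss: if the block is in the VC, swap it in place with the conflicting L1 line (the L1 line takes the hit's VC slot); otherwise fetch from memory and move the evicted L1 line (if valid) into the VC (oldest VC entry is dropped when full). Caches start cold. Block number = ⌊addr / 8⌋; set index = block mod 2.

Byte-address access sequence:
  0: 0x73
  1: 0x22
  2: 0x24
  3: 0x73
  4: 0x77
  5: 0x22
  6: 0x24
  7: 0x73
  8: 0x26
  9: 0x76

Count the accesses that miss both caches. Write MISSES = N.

MISSES = 2

0: 0x73 (blk 14, set 0) → MISS  vc=[]
1: 0x22 (blk 4, set 0) → MISS  vc=[14]
2: 0x24 (blk 4, set 0) → L1-HIT  vc=[14]
3: 0x73 (blk 14, set 0) → VC-HIT  vc=[4]
4: 0x77 (blk 14, set 0) → L1-HIT  vc=[4]
5: 0x22 (blk 4, set 0) → VC-HIT  vc=[14]
6: 0x24 (blk 4, set 0) → L1-HIT  vc=[14]
7: 0x73 (blk 14, set 0) → VC-HIT  vc=[4]
8: 0x26 (blk 4, set 0) → VC-HIT  vc=[14]
9: 0x76 (blk 14, set 0) → VC-HIT  vc=[4]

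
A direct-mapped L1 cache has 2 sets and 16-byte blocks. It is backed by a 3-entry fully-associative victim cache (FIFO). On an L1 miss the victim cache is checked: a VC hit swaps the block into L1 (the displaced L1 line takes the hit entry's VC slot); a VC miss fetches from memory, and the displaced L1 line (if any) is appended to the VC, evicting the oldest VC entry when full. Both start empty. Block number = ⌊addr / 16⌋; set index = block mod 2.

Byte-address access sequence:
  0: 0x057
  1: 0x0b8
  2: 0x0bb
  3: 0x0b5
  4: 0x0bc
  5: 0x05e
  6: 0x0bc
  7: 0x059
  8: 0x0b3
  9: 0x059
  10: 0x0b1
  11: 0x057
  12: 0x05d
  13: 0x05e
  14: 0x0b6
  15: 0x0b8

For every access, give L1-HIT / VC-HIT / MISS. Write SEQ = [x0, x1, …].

0: 0x57 (blk 5, set 1) → MISS  vc=[]
1: 0xb8 (blk 11, set 1) → MISS  vc=[5]
2: 0xbb (blk 11, set 1) → L1-HIT  vc=[5]
3: 0xb5 (blk 11, set 1) → L1-HIT  vc=[5]
4: 0xbc (blk 11, set 1) → L1-HIT  vc=[5]
5: 0x5e (blk 5, set 1) → VC-HIT  vc=[11]
6: 0xbc (blk 11, set 1) → VC-HIT  vc=[5]
7: 0x59 (blk 5, set 1) → VC-HIT  vc=[11]
8: 0xb3 (blk 11, set 1) → VC-HIT  vc=[5]
9: 0x59 (blk 5, set 1) → VC-HIT  vc=[11]
10: 0xb1 (blk 11, set 1) → VC-HIT  vc=[5]
11: 0x57 (blk 5, set 1) → VC-HIT  vc=[11]
12: 0x5d (blk 5, set 1) → L1-HIT  vc=[11]
13: 0x5e (blk 5, set 1) → L1-HIT  vc=[11]
14: 0xb6 (blk 11, set 1) → VC-HIT  vc=[5]
15: 0xb8 (blk 11, set 1) → L1-HIT  vc=[5]

SEQ = [MISS, MISS, L1-HIT, L1-HIT, L1-HIT, VC-HIT, VC-HIT, VC-HIT, VC-HIT, VC-HIT, VC-HIT, VC-HIT, L1-HIT, L1-HIT, VC-HIT, L1-HIT]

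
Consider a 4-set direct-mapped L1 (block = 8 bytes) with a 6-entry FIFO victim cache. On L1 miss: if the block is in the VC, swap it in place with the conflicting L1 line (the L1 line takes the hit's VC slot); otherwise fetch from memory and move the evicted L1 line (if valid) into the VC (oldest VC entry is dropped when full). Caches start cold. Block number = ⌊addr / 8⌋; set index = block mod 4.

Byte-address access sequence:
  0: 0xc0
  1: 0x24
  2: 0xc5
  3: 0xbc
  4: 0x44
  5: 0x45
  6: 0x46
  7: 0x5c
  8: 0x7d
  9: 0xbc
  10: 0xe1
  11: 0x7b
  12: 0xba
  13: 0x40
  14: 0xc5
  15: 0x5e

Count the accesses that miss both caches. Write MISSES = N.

#0 0xc0→b24/s0 MISS; vc=[]
#1 0x24→b4/s0 MISS; vc=[24]
#2 0xc5→b24/s0 VC-HIT; vc=[4]
#3 0xbc→b23/s3 MISS; vc=[4]
#4 0x44→b8/s0 MISS; vc=[4,24]
#5 0x45→b8/s0 L1-HIT; vc=[4,24]
#6 0x46→b8/s0 L1-HIT; vc=[4,24]
#7 0x5c→b11/s3 MISS; vc=[4,24,23]
#8 0x7d→b15/s3 MISS; vc=[4,24,23,11]
#9 0xbc→b23/s3 VC-HIT; vc=[4,24,15,11]
#10 0xe1→b28/s0 MISS; vc=[4,24,15,11,8]
#11 0x7b→b15/s3 VC-HIT; vc=[4,24,23,11,8]
#12 0xba→b23/s3 VC-HIT; vc=[4,24,15,11,8]
#13 0x40→b8/s0 VC-HIT; vc=[4,24,15,11,28]
#14 0xc5→b24/s0 VC-HIT; vc=[4,8,15,11,28]
#15 0x5e→b11/s3 VC-HIT; vc=[4,8,15,23,28]

MISSES = 7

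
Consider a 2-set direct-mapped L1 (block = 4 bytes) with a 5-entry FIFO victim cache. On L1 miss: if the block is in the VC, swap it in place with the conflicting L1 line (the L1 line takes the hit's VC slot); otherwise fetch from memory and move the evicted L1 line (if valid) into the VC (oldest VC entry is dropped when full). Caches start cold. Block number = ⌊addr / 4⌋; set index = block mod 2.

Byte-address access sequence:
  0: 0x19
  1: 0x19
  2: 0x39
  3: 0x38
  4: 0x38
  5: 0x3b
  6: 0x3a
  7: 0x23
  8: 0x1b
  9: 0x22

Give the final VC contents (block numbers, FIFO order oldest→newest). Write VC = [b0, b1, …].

#0 0x19→b6/s0 MISS; vc=[]
#1 0x19→b6/s0 L1-HIT; vc=[]
#2 0x39→b14/s0 MISS; vc=[6]
#3 0x38→b14/s0 L1-HIT; vc=[6]
#4 0x38→b14/s0 L1-HIT; vc=[6]
#5 0x3b→b14/s0 L1-HIT; vc=[6]
#6 0x3a→b14/s0 L1-HIT; vc=[6]
#7 0x23→b8/s0 MISS; vc=[6,14]
#8 0x1b→b6/s0 VC-HIT; vc=[8,14]
#9 0x22→b8/s0 VC-HIT; vc=[6,14]

VC = [6, 14]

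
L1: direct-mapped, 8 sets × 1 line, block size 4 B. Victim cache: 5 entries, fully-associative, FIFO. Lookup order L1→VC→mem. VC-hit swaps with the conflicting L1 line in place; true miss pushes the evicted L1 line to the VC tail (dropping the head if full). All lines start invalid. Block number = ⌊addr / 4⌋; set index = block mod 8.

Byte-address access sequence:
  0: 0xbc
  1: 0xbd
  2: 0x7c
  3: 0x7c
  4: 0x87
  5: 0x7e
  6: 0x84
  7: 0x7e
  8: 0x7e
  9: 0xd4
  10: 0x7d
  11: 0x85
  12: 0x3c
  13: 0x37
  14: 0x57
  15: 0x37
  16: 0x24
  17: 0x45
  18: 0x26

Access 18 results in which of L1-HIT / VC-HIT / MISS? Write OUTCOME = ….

OUTCOME = VC-HIT

#0 0xbc→b47/s7 MISS; vc=[]
#1 0xbd→b47/s7 L1-HIT; vc=[]
#2 0x7c→b31/s7 MISS; vc=[47]
#3 0x7c→b31/s7 L1-HIT; vc=[47]
#4 0x87→b33/s1 MISS; vc=[47]
#5 0x7e→b31/s7 L1-HIT; vc=[47]
#6 0x84→b33/s1 L1-HIT; vc=[47]
#7 0x7e→b31/s7 L1-HIT; vc=[47]
#8 0x7e→b31/s7 L1-HIT; vc=[47]
#9 0xd4→b53/s5 MISS; vc=[47]
#10 0x7d→b31/s7 L1-HIT; vc=[47]
#11 0x85→b33/s1 L1-HIT; vc=[47]
#12 0x3c→b15/s7 MISS; vc=[47,31]
#13 0x37→b13/s5 MISS; vc=[47,31,53]
#14 0x57→b21/s5 MISS; vc=[47,31,53,13]
#15 0x37→b13/s5 VC-HIT; vc=[47,31,53,21]
#16 0x24→b9/s1 MISS; vc=[47,31,53,21,33]
#17 0x45→b17/s1 MISS; vc=[31,53,21,33,9]
#18 0x26→b9/s1 VC-HIT; vc=[31,53,21,33,17]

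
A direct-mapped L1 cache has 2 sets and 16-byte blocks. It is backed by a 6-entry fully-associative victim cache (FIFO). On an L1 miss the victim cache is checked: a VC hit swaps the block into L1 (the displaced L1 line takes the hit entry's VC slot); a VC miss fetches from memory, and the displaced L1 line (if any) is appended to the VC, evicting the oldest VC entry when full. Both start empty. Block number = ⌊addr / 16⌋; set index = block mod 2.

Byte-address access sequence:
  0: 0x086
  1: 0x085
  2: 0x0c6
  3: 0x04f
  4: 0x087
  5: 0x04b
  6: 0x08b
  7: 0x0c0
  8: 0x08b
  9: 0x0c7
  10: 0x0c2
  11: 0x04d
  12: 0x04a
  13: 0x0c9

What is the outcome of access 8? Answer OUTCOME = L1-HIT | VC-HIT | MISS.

0: 0x86 (blk 8, set 0) → MISS  vc=[]
1: 0x85 (blk 8, set 0) → L1-HIT  vc=[]
2: 0xc6 (blk 12, set 0) → MISS  vc=[8]
3: 0x4f (blk 4, set 0) → MISS  vc=[8, 12]
4: 0x87 (blk 8, set 0) → VC-HIT  vc=[4, 12]
5: 0x4b (blk 4, set 0) → VC-HIT  vc=[8, 12]
6: 0x8b (blk 8, set 0) → VC-HIT  vc=[4, 12]
7: 0xc0 (blk 12, set 0) → VC-HIT  vc=[4, 8]
8: 0x8b (blk 8, set 0) → VC-HIT  vc=[4, 12]
9: 0xc7 (blk 12, set 0) → VC-HIT  vc=[4, 8]
10: 0xc2 (blk 12, set 0) → L1-HIT  vc=[4, 8]
11: 0x4d (blk 4, set 0) → VC-HIT  vc=[12, 8]
12: 0x4a (blk 4, set 0) → L1-HIT  vc=[12, 8]
13: 0xc9 (blk 12, set 0) → VC-HIT  vc=[4, 8]

OUTCOME = VC-HIT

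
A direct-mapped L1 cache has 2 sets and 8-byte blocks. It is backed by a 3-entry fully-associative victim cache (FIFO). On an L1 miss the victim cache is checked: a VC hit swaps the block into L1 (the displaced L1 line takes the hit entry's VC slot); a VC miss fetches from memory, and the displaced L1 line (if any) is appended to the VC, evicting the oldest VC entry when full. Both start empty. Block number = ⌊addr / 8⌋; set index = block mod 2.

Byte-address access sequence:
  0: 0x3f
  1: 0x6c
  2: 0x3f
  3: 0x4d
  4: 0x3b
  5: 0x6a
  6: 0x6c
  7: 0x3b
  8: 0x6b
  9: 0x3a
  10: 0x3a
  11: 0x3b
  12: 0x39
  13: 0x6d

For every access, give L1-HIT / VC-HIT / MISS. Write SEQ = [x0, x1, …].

#0 0x3f→b7/s1 MISS; vc=[]
#1 0x6c→b13/s1 MISS; vc=[7]
#2 0x3f→b7/s1 VC-HIT; vc=[13]
#3 0x4d→b9/s1 MISS; vc=[13,7]
#4 0x3b→b7/s1 VC-HIT; vc=[13,9]
#5 0x6a→b13/s1 VC-HIT; vc=[7,9]
#6 0x6c→b13/s1 L1-HIT; vc=[7,9]
#7 0x3b→b7/s1 VC-HIT; vc=[13,9]
#8 0x6b→b13/s1 VC-HIT; vc=[7,9]
#9 0x3a→b7/s1 VC-HIT; vc=[13,9]
#10 0x3a→b7/s1 L1-HIT; vc=[13,9]
#11 0x3b→b7/s1 L1-HIT; vc=[13,9]
#12 0x39→b7/s1 L1-HIT; vc=[13,9]
#13 0x6d→b13/s1 VC-HIT; vc=[7,9]

SEQ = [MISS, MISS, VC-HIT, MISS, VC-HIT, VC-HIT, L1-HIT, VC-HIT, VC-HIT, VC-HIT, L1-HIT, L1-HIT, L1-HIT, VC-HIT]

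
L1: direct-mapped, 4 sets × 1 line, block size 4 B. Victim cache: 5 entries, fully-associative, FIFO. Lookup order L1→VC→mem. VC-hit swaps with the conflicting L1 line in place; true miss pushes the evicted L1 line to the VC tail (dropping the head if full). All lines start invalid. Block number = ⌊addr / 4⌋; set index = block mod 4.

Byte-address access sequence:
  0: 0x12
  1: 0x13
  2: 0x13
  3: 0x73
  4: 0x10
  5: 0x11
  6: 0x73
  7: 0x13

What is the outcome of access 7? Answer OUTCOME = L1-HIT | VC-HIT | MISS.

  [0] addr=0x12 blk=4 s=0: MISS | VC []
  [1] addr=0x13 blk=4 s=0: L1-HIT | VC []
  [2] addr=0x13 blk=4 s=0: L1-HIT | VC []
  [3] addr=0x73 blk=28 s=0: MISS | VC [4]
  [4] addr=0x10 blk=4 s=0: VC-HIT | VC [28]
  [5] addr=0x11 blk=4 s=0: L1-HIT | VC [28]
  [6] addr=0x73 blk=28 s=0: VC-HIT | VC [4]
  [7] addr=0x13 blk=4 s=0: VC-HIT | VC [28]

OUTCOME = VC-HIT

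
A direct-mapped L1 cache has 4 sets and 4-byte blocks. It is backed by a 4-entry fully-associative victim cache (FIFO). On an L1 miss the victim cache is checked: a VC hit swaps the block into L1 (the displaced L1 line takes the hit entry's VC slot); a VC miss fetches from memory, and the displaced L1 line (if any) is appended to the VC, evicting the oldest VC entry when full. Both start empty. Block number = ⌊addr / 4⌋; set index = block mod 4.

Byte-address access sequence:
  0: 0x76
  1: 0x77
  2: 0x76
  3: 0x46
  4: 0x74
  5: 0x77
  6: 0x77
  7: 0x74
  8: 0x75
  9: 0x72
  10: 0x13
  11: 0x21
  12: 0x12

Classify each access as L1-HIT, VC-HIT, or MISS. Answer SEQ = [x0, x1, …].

SEQ = [MISS, L1-HIT, L1-HIT, MISS, VC-HIT, L1-HIT, L1-HIT, L1-HIT, L1-HIT, MISS, MISS, MISS, VC-HIT]

0: 0x76 (blk 29, set 1) → MISS  vc=[]
1: 0x77 (blk 29, set 1) → L1-HIT  vc=[]
2: 0x76 (blk 29, set 1) → L1-HIT  vc=[]
3: 0x46 (blk 17, set 1) → MISS  vc=[29]
4: 0x74 (blk 29, set 1) → VC-HIT  vc=[17]
5: 0x77 (blk 29, set 1) → L1-HIT  vc=[17]
6: 0x77 (blk 29, set 1) → L1-HIT  vc=[17]
7: 0x74 (blk 29, set 1) → L1-HIT  vc=[17]
8: 0x75 (blk 29, set 1) → L1-HIT  vc=[17]
9: 0x72 (blk 28, set 0) → MISS  vc=[17]
10: 0x13 (blk 4, set 0) → MISS  vc=[17, 28]
11: 0x21 (blk 8, set 0) → MISS  vc=[17, 28, 4]
12: 0x12 (blk 4, set 0) → VC-HIT  vc=[17, 28, 8]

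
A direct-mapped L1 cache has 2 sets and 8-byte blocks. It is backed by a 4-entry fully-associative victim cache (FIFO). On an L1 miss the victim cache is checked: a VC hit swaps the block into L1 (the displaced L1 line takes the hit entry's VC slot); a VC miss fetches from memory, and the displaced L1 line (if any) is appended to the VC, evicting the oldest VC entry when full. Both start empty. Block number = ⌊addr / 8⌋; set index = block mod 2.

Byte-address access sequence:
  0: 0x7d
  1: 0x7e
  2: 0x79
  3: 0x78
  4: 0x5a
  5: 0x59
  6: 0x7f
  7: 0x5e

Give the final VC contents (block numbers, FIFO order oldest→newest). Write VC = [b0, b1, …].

VC = [15]

#0 0x7d→b15/s1 MISS; vc=[]
#1 0x7e→b15/s1 L1-HIT; vc=[]
#2 0x79→b15/s1 L1-HIT; vc=[]
#3 0x78→b15/s1 L1-HIT; vc=[]
#4 0x5a→b11/s1 MISS; vc=[15]
#5 0x59→b11/s1 L1-HIT; vc=[15]
#6 0x7f→b15/s1 VC-HIT; vc=[11]
#7 0x5e→b11/s1 VC-HIT; vc=[15]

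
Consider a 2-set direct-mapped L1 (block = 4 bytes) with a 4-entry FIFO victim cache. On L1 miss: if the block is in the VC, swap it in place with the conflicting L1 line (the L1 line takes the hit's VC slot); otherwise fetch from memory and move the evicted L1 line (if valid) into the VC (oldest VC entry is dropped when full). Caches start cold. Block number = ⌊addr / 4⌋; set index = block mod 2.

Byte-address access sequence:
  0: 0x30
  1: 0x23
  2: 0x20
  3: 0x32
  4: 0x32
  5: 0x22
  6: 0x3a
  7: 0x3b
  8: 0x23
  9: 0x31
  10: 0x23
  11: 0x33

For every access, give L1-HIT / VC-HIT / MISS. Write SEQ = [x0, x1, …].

SEQ = [MISS, MISS, L1-HIT, VC-HIT, L1-HIT, VC-HIT, MISS, L1-HIT, VC-HIT, VC-HIT, VC-HIT, VC-HIT]

0: 0x30 (blk 12, set 0) → MISS  vc=[]
1: 0x23 (blk 8, set 0) → MISS  vc=[12]
2: 0x20 (blk 8, set 0) → L1-HIT  vc=[12]
3: 0x32 (blk 12, set 0) → VC-HIT  vc=[8]
4: 0x32 (blk 12, set 0) → L1-HIT  vc=[8]
5: 0x22 (blk 8, set 0) → VC-HIT  vc=[12]
6: 0x3a (blk 14, set 0) → MISS  vc=[12, 8]
7: 0x3b (blk 14, set 0) → L1-HIT  vc=[12, 8]
8: 0x23 (blk 8, set 0) → VC-HIT  vc=[12, 14]
9: 0x31 (blk 12, set 0) → VC-HIT  vc=[8, 14]
10: 0x23 (blk 8, set 0) → VC-HIT  vc=[12, 14]
11: 0x33 (blk 12, set 0) → VC-HIT  vc=[8, 14]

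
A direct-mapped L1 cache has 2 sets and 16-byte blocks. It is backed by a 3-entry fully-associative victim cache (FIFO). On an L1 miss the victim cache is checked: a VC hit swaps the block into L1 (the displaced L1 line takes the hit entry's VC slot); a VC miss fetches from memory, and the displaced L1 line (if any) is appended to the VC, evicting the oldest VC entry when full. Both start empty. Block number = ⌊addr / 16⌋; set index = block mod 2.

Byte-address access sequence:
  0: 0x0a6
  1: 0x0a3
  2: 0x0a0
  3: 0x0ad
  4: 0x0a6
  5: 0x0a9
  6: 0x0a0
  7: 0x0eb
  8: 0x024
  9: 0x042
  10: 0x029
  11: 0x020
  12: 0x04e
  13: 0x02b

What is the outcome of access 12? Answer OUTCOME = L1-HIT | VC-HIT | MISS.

OUTCOME = VC-HIT

0: 0xa6 (blk 10, set 0) → MISS  vc=[]
1: 0xa3 (blk 10, set 0) → L1-HIT  vc=[]
2: 0xa0 (blk 10, set 0) → L1-HIT  vc=[]
3: 0xad (blk 10, set 0) → L1-HIT  vc=[]
4: 0xa6 (blk 10, set 0) → L1-HIT  vc=[]
5: 0xa9 (blk 10, set 0) → L1-HIT  vc=[]
6: 0xa0 (blk 10, set 0) → L1-HIT  vc=[]
7: 0xeb (blk 14, set 0) → MISS  vc=[10]
8: 0x24 (blk 2, set 0) → MISS  vc=[10, 14]
9: 0x42 (blk 4, set 0) → MISS  vc=[10, 14, 2]
10: 0x29 (blk 2, set 0) → VC-HIT  vc=[10, 14, 4]
11: 0x20 (blk 2, set 0) → L1-HIT  vc=[10, 14, 4]
12: 0x4e (blk 4, set 0) → VC-HIT  vc=[10, 14, 2]
13: 0x2b (blk 2, set 0) → VC-HIT  vc=[10, 14, 4]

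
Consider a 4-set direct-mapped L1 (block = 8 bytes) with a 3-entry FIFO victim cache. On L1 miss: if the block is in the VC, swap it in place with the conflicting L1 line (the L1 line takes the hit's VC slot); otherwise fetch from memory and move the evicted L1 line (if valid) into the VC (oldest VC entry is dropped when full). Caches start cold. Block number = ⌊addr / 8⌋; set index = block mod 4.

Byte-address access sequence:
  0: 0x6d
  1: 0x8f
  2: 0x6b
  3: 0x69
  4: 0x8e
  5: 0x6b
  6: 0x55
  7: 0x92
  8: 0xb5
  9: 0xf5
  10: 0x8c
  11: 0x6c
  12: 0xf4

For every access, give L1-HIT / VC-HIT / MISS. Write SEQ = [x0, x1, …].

SEQ = [MISS, MISS, VC-HIT, L1-HIT, VC-HIT, VC-HIT, MISS, MISS, MISS, MISS, MISS, VC-HIT, L1-HIT]

#0 0x6d→b13/s1 MISS; vc=[]
#1 0x8f→b17/s1 MISS; vc=[13]
#2 0x6b→b13/s1 VC-HIT; vc=[17]
#3 0x69→b13/s1 L1-HIT; vc=[17]
#4 0x8e→b17/s1 VC-HIT; vc=[13]
#5 0x6b→b13/s1 VC-HIT; vc=[17]
#6 0x55→b10/s2 MISS; vc=[17]
#7 0x92→b18/s2 MISS; vc=[17,10]
#8 0xb5→b22/s2 MISS; vc=[17,10,18]
#9 0xf5→b30/s2 MISS; vc=[10,18,22]
#10 0x8c→b17/s1 MISS; vc=[18,22,13]
#11 0x6c→b13/s1 VC-HIT; vc=[18,22,17]
#12 0xf4→b30/s2 L1-HIT; vc=[18,22,17]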